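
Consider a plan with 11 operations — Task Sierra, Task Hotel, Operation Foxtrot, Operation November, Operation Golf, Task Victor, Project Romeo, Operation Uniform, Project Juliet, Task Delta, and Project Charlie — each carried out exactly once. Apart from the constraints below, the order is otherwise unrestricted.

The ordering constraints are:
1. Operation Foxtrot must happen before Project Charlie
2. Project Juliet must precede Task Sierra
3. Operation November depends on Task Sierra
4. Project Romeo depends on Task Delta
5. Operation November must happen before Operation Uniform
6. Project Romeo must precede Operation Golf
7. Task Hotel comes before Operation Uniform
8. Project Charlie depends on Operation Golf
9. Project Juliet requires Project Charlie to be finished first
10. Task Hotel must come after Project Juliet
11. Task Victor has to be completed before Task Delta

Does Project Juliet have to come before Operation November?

Tracing the constraints gives a chain: Project Juliet → Task Sierra → Operation November.
That forces Project Juliet before Operation November in every valid schedule.

Yes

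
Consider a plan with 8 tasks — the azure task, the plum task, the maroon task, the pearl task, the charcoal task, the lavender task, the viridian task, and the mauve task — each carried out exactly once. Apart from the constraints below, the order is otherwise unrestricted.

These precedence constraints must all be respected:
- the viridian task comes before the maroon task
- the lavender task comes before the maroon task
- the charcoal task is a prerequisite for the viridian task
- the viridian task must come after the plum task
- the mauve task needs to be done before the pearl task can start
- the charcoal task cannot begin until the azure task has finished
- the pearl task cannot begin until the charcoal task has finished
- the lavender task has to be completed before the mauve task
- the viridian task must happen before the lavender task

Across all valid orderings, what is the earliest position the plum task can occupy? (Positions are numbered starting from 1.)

Nothing is required before the plum task; it can be the very first task.

1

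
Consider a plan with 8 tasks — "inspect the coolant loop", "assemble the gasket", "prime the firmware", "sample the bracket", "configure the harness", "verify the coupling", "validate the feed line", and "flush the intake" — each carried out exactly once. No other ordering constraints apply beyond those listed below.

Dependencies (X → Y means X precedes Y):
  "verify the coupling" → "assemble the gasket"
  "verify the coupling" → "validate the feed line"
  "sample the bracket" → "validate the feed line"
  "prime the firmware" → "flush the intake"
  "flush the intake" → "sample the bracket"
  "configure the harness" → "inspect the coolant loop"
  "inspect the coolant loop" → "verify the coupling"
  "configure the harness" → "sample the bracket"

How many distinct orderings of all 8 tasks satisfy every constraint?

The tasks with no prerequisites are "prime the firmware", "configure the harness"; any of them can be placed first.
Enumerating by repeatedly choosing an available task (one whose prerequisites are all placed) gives 53 distinct complete orderings.

53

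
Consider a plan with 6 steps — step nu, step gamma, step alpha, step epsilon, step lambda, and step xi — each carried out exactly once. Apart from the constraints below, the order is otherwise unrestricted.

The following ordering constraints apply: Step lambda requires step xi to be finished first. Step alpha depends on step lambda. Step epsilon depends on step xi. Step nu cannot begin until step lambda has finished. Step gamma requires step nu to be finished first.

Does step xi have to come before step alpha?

Yes

There is a constraint chain step xi → step lambda → step alpha.
That forces step xi before step alpha in every valid schedule.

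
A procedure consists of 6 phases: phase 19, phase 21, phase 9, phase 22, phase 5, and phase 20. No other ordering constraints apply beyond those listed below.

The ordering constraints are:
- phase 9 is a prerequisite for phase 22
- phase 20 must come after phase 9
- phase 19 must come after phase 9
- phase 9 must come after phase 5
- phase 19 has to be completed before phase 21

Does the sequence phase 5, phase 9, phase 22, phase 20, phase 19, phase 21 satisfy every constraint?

Every stated constraint is respected: phase 9 sits at position 2, ahead of phase 19 at position 5, and each of the other listed pairs likewise has the predecessor earlier in the sequence.

Yes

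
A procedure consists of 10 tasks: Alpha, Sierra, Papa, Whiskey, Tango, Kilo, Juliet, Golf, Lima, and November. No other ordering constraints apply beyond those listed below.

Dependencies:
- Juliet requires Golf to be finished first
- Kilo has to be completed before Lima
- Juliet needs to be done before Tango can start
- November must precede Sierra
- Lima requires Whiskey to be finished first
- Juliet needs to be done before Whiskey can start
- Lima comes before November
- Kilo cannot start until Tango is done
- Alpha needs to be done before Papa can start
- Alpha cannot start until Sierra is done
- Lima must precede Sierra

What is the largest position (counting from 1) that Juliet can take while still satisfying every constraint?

2

The tasks that are forced after Juliet, directly or by a chain of constraints, are Alpha, Sierra, Papa, Whiskey, Tango, Kilo, Lima, November. That's 8 tasks.
With 8 mandatory successors out of 10 tasks total, the latest slot for Juliet is 10−8 = 2, and it's reachable by doing all non-successors before Juliet.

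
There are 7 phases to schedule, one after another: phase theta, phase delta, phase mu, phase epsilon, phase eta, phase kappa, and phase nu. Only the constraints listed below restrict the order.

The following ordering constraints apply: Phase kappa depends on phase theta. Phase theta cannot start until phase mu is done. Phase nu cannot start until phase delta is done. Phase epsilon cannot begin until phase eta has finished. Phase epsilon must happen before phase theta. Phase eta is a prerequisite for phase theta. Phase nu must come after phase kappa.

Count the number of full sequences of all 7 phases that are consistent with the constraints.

18

The phases with no prerequisites are phase delta, phase mu, phase eta; any of them can be placed first.
Systematically extending each partial ordering one phase at a time and counting, there are 18 complete orderings.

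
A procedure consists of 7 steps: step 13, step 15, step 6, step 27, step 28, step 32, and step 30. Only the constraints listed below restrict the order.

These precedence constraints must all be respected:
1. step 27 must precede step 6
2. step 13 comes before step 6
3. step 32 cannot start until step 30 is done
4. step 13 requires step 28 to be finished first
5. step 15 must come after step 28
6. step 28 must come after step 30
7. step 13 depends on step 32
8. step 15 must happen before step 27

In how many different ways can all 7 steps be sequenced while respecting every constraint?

Step 30 is the only step with nothing required before it, so every ordering starts there.
Counting all ways to extend the partial order to a total order gives 9.

9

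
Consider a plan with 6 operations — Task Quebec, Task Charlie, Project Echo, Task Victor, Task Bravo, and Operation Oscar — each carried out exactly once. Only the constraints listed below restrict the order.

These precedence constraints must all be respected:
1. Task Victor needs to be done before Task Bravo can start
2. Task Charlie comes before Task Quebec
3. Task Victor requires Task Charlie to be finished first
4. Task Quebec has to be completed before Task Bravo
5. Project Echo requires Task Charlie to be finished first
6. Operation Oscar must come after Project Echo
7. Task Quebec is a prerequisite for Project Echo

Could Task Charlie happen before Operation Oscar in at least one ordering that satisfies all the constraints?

Every valid ordering already has Task Charlie before Operation Oscar (the constraints require it), so in particular at least one does.

Yes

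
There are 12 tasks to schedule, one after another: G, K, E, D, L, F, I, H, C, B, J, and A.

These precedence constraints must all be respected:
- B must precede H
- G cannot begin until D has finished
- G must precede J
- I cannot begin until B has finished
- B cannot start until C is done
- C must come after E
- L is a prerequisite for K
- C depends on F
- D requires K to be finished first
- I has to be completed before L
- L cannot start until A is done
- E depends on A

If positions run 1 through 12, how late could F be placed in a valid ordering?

Following every chain forward from F, the tasks that must come later are G, K, D, L, I, H, C, B, J — 9 of them.
With 9 mandatory successors out of 12 tasks total, the latest slot for F is 12−9 = 3, and it's reachable by doing all non-successors before F.

3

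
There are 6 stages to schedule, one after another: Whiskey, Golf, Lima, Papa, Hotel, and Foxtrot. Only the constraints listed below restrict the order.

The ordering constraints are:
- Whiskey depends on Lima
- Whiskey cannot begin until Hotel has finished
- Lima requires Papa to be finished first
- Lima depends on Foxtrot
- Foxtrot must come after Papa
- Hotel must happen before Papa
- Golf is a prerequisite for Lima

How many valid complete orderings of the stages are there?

4

The stages with no prerequisites are Golf, Hotel; any of them can be placed first.
Systematically extending each partial ordering one stage at a time and counting, there are 4 complete orderings.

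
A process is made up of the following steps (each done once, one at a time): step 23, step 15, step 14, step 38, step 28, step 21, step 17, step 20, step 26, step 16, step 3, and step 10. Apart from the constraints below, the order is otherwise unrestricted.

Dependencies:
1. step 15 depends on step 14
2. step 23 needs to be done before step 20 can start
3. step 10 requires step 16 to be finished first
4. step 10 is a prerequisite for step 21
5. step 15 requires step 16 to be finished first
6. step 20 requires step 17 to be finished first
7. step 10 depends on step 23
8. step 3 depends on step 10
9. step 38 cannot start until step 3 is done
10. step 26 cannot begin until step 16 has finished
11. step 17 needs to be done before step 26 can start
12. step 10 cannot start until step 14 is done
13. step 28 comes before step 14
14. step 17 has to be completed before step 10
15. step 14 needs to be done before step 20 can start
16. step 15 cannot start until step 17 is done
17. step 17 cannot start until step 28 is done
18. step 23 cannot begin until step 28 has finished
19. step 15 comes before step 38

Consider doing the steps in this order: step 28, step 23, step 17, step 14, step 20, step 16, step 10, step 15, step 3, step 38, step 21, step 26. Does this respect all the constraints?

Yes

Going through the constraints one by one, each required predecessor appears earlier in the sequence than its dependent — e.g. step 17 (position 3) is before step 26 (position 12), as required.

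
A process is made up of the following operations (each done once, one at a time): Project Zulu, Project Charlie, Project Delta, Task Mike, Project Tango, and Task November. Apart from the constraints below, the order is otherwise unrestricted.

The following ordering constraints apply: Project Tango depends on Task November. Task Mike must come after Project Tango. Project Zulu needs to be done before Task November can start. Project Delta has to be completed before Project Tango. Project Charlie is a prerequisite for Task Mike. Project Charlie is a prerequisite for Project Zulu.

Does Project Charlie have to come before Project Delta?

Project Charlie and Project Delta are not related by any chain of constraints.
A valid ordering placing Project Delta before Project Charlie exists, so the answer is no.

No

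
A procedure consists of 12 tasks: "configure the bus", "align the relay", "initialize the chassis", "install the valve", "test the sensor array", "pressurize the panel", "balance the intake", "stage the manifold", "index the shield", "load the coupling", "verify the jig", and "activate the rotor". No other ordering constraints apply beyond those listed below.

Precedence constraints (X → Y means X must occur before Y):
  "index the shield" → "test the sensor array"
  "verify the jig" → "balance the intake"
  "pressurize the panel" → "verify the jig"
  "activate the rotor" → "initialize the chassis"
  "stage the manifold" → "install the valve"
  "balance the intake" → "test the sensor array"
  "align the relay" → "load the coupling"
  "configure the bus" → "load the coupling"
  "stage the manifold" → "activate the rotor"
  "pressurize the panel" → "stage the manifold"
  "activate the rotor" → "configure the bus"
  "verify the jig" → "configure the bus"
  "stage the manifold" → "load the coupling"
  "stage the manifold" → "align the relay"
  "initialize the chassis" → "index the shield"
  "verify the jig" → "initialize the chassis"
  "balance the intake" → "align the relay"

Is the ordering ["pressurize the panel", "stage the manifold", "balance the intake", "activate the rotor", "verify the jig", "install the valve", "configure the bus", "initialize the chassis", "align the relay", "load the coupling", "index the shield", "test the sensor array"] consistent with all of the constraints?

No

Here "verify the jig" comes after "balance the intake".
But one of the constraints requires "verify the jig" before "balance the intake", so this ordering violates it.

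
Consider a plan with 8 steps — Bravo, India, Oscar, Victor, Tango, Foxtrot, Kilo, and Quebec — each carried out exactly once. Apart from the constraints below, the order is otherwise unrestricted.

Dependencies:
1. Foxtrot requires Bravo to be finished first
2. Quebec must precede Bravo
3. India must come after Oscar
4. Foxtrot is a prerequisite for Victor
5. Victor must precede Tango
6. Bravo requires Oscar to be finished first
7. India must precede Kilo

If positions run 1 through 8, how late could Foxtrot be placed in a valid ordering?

Following every chain forward from Foxtrot, the steps that must come later are Victor, Tango — 2 of them.
So at least 2 steps follow Foxtrot, putting Foxtrot no later than position 6. That position is achievable by scheduling everything else first.

6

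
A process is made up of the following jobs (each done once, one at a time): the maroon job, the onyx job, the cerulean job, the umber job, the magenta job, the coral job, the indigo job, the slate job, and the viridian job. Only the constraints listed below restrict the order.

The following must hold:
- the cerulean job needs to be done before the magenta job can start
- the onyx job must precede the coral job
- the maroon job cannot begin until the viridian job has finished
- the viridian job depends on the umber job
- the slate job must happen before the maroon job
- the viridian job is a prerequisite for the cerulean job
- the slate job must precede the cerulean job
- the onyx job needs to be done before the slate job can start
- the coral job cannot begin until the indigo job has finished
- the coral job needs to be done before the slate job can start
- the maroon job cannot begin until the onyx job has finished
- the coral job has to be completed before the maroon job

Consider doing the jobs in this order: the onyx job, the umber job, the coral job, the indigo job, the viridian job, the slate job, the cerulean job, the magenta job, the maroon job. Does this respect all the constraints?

No

The sequence places the coral job ahead of the indigo job.
That contradicts the constraint that the indigo job must precede the coral job.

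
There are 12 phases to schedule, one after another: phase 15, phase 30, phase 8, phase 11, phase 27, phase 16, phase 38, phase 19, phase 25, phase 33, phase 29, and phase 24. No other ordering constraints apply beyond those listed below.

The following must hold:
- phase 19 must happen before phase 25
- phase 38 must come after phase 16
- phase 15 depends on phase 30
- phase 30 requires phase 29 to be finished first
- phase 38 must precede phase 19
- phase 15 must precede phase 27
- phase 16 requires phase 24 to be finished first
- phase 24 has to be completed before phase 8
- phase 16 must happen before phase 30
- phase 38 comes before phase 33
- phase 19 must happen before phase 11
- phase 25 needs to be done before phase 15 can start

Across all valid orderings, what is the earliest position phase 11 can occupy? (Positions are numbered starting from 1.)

Working backwards through the constraints from phase 11, its full set of required predecessors is phase 16, phase 38, phase 19, phase 24 — 4 of them.
So at minimum 4 phases come before phase 11, putting phase 11 no earlier than position 5. That position is achievable by scheduling exactly those predecessors first.

5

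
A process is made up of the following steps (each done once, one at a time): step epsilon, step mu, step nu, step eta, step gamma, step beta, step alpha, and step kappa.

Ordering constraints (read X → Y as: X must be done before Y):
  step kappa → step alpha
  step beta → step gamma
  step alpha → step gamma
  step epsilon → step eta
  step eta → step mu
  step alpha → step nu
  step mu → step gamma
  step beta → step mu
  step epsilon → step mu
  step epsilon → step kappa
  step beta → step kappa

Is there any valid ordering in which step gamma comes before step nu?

Yes

Nothing in the constraints forces step nu before step gamma — there is no chain from step nu to step gamma.
So a valid ordering placing step gamma earlier than step nu exists.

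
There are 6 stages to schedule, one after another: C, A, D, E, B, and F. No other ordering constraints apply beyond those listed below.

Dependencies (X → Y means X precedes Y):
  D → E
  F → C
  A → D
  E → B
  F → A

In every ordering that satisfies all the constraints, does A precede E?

Tracing the constraints gives a chain: A → D → E.
Hence A necessarily comes before E.

Yes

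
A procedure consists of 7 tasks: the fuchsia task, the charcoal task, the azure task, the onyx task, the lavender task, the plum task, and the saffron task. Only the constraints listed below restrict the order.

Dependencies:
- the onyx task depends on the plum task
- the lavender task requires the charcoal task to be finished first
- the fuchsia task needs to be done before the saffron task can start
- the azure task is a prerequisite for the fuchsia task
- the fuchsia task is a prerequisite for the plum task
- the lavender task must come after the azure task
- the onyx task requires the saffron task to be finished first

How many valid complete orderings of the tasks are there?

The tasks with no prerequisites are the charcoal task, the azure task; any of them can be placed first.
Enumerating by repeatedly choosing an available task (one whose prerequisites are all placed) gives 40 distinct complete orderings.

40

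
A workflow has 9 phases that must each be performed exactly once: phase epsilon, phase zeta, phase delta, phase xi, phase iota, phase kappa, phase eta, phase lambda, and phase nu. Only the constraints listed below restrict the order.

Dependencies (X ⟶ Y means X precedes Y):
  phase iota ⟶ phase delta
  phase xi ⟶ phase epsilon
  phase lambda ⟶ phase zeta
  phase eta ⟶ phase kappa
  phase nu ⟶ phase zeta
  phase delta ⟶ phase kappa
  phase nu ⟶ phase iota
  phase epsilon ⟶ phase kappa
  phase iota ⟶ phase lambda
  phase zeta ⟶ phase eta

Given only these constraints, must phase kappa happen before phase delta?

No

There is a chain phase delta → phase kappa, which puts phase delta before phase kappa.
So phase kappa never precedes phase delta.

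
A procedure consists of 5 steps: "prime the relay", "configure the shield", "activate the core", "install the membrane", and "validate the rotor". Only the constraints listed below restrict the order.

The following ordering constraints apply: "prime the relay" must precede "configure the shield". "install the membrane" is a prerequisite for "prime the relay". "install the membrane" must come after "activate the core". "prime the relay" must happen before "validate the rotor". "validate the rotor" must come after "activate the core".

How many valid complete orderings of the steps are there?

"activate the core" is the only step with nothing required before it, so every ordering starts there.
Systematically extending each partial ordering one step at a time and counting, there are 2 complete orderings.

2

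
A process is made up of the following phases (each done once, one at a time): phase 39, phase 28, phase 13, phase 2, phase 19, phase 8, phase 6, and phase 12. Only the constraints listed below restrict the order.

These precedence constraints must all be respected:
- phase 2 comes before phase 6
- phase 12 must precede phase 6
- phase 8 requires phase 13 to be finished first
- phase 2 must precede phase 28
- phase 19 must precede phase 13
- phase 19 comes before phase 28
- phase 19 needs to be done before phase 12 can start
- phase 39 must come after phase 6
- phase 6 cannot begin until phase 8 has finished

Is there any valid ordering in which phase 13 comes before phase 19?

Following phase 19 → phase 13, phase 19 must precede phase 13 in every valid ordering.
So no valid ordering can have phase 13 before phase 19.

No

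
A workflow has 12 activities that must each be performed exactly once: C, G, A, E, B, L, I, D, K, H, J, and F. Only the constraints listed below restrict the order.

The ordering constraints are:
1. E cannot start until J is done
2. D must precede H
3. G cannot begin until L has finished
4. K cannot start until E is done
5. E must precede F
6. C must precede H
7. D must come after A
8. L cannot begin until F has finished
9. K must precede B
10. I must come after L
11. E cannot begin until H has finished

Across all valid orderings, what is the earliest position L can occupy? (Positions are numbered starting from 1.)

Every activity that must precede L has to come before it. Tracing all chains that end at L, those activities are: C, A, E, D, H, J, F — 7 in total.
With 7 mandatory predecessors, the earliest L can sit is position 7+1 = 8, and placing just those 7 first achieves it.

8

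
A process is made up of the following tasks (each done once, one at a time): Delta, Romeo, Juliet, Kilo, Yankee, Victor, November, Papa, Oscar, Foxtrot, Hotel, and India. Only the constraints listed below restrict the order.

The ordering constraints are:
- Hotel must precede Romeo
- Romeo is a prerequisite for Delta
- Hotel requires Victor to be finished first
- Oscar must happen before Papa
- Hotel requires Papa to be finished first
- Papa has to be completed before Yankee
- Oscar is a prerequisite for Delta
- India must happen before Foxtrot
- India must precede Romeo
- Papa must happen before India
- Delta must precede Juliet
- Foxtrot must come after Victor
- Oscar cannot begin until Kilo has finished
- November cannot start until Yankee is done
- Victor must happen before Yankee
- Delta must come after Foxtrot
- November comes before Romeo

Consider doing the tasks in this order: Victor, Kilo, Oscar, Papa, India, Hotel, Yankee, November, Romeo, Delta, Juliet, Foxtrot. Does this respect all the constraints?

Here Foxtrot comes after Delta.
But one of the constraints requires Foxtrot before Delta, so this ordering violates it.

No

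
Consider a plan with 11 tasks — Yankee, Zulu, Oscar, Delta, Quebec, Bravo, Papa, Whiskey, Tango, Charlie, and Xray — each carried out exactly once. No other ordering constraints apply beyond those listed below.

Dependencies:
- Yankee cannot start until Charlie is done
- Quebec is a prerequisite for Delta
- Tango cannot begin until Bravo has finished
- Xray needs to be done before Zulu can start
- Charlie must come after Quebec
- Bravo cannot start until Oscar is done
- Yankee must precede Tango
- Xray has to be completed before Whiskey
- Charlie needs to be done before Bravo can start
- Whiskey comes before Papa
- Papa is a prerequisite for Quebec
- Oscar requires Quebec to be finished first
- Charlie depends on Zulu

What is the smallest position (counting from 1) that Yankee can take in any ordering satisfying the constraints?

7

Working backwards through the constraints from Yankee, its full set of required predecessors is Zulu, Quebec, Papa, Whiskey, Charlie, Xray — 6 of them.
With 6 mandatory predecessors, the earliest Yankee can sit is position 6+1 = 7, and placing just those 6 first achieves it.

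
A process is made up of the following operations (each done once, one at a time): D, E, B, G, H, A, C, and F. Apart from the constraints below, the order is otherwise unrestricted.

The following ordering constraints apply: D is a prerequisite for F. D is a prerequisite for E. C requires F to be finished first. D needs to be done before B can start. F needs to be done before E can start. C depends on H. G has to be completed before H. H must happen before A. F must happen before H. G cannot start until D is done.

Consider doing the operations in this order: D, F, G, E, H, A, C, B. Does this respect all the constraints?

Checking each listed constraint against this order: for instance, D is in position 1 and B in position 8, so that constraint holds — and the remaining constraints check out the same way.

Yes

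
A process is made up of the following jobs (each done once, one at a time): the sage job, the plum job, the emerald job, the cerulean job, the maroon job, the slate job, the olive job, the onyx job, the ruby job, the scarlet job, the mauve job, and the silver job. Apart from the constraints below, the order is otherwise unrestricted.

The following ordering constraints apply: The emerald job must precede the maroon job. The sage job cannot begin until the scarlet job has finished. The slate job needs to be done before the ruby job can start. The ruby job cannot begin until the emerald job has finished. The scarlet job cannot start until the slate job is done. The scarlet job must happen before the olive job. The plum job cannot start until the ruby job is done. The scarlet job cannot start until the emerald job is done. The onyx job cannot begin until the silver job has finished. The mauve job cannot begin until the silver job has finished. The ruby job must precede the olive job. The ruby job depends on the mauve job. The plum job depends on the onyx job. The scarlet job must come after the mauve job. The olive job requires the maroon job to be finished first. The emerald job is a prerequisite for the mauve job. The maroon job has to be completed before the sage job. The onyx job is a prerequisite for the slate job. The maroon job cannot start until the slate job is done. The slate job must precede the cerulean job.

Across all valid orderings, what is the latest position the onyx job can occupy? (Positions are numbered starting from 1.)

4

The jobs that are forced after the onyx job, directly or by a chain of constraints, are the sage job, the plum job, the cerulean job, the maroon job, the slate job, the olive job, the ruby job, the scarlet job. That's 8 jobs.
So at least 8 jobs follow the onyx job, putting the onyx job no later than position 4. That position is achievable by scheduling everything else first.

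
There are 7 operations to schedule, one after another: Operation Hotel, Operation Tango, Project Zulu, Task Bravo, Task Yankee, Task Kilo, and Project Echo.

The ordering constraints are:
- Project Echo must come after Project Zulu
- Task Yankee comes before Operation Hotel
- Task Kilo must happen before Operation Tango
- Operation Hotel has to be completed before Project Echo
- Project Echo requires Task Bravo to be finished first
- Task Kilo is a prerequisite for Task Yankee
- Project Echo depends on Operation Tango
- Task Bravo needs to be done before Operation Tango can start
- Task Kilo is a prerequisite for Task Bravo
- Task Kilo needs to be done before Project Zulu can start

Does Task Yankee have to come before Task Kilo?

No

There is a chain Task Kilo → Task Yankee, which puts Task Kilo before Task Yankee.
So Task Yankee does not have to come before Task Kilo — it cannot.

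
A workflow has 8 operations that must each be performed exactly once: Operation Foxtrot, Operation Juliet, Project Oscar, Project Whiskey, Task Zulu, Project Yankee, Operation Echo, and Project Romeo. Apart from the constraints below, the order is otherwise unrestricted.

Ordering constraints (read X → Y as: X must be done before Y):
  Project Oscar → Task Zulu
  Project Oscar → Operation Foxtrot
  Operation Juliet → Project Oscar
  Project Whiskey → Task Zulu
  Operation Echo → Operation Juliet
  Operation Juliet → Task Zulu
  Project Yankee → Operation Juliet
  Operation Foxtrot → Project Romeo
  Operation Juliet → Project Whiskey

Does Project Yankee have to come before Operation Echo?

No

Nothing in the constraints links Project Yankee and Operation Echo; they are unordered relative to each other.
So Project Yankee can come before Operation Echo or after — it is not forced.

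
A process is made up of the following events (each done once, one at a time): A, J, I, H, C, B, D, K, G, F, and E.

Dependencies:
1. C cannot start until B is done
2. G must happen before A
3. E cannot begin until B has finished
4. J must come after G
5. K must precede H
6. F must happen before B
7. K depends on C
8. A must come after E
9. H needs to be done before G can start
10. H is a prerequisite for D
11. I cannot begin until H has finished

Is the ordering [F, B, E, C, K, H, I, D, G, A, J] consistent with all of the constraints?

Yes

Checking each listed constraint against this order: for instance, E is in position 3 and A in position 10, so that constraint holds — and the remaining constraints check out the same way.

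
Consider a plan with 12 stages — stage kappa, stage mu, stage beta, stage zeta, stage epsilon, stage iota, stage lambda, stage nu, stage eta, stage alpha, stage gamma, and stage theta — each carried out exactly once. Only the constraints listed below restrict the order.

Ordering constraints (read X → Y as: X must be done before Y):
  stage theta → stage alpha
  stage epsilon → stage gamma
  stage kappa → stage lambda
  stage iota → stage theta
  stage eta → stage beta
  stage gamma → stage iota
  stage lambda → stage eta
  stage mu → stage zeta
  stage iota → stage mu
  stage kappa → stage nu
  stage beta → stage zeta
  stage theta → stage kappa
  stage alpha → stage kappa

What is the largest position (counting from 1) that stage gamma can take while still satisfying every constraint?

Following every chain forward from stage gamma, the stages that must come later are stage kappa, stage mu, stage beta, stage zeta, stage iota, stage lambda, stage nu, stage eta, stage alpha, stage theta — 10 of them.
So at least 10 stages follow stage gamma, putting stage gamma no later than position 2. That position is achievable by scheduling everything else first.

2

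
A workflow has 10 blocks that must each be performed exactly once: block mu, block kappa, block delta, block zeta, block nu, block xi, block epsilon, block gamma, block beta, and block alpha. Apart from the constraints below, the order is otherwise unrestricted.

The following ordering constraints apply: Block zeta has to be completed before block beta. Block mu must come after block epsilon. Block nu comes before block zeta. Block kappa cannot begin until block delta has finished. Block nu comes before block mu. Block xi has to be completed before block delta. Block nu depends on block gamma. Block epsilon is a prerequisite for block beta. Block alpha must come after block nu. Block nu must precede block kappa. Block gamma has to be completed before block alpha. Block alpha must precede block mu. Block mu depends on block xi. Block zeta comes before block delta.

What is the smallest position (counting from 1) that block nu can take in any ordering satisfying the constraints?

Working backwards through the constraints from block nu, its only required predecessor is block gamma.
With 1 mandatory predecessor, the earliest block nu can sit is position 1+1 = 2, and placing just that one first achieves it.

2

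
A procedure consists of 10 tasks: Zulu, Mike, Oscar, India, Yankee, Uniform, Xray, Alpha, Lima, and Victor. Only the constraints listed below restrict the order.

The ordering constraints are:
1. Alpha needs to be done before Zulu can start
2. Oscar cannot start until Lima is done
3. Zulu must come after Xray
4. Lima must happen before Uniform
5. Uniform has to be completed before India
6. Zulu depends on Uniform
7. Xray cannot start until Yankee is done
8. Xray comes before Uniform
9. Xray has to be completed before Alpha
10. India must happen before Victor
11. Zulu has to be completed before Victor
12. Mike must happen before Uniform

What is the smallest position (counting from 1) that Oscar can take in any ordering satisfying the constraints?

2

Working backwards through the constraints from Oscar, its only required predecessor is Lima.
With 1 mandatory predecessor, the earliest Oscar can sit is position 1+1 = 2, and placing just that one first achieves it.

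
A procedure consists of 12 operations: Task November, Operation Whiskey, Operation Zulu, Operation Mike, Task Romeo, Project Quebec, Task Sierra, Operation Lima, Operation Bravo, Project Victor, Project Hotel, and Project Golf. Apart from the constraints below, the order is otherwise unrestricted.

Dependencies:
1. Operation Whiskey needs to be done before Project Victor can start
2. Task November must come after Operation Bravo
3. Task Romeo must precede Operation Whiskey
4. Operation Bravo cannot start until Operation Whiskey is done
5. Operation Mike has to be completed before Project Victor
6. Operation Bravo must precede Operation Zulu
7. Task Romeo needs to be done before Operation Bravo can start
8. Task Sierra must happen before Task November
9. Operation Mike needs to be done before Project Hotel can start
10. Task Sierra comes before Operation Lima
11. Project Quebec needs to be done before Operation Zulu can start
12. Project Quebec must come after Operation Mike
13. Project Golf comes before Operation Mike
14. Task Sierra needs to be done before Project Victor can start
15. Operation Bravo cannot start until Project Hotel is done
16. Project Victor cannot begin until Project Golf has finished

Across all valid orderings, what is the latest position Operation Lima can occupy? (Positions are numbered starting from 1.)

No constraint forces any operation after Operation Lima, so it can be placed last, in position 12.

12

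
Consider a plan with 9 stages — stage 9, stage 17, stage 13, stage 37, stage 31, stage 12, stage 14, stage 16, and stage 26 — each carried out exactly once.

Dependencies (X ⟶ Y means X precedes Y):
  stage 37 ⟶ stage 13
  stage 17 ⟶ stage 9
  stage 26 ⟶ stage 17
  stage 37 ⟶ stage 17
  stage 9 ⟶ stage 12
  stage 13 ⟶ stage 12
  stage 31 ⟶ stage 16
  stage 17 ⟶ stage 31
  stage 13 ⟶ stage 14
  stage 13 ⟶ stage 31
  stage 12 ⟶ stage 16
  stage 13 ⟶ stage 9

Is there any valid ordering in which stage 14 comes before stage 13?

The constraints give a chain stage 13 → stage 14, which forces stage 13 before stage 14.
Hence stage 14 can never be scheduled before stage 13.

No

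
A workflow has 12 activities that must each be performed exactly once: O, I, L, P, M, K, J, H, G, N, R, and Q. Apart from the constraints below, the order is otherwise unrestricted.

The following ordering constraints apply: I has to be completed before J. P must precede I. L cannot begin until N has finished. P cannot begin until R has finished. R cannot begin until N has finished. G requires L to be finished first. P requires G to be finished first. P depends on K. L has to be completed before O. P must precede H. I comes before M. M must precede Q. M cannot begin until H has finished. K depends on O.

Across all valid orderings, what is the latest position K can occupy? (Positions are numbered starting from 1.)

The activities that are forced after K, directly or by a chain of constraints, are I, P, M, J, H, Q. That's 6 activities.
So at least 6 activities follow K, putting K no later than position 6. That position is achievable by scheduling everything else first.

6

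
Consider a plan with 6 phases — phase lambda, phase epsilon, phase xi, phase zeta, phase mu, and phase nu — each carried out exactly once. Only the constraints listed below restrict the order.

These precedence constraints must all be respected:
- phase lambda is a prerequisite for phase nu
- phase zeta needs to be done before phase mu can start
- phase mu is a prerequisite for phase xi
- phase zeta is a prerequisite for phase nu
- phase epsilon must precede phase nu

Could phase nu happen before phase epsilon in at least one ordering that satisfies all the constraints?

No

Following phase epsilon → phase nu, phase epsilon must precede phase nu in every valid ordering.
So no valid ordering can have phase nu before phase epsilon.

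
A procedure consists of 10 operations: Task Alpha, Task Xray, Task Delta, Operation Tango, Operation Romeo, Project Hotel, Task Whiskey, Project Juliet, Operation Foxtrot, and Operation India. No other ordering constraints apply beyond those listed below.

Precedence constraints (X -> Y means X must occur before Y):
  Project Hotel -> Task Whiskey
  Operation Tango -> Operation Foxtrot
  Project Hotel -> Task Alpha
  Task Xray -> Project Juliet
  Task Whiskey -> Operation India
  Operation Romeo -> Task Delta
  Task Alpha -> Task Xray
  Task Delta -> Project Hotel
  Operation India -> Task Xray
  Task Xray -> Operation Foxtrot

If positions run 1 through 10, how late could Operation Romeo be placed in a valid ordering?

2

The operations that are forced after Operation Romeo, directly or by a chain of constraints, are Task Alpha, Task Xray, Task Delta, Project Hotel, Task Whiskey, Project Juliet, Operation Foxtrot, Operation India. That's 8 operations.
So at least 8 operations follow Operation Romeo, putting Operation Romeo no later than position 2. That position is achievable by scheduling everything else first.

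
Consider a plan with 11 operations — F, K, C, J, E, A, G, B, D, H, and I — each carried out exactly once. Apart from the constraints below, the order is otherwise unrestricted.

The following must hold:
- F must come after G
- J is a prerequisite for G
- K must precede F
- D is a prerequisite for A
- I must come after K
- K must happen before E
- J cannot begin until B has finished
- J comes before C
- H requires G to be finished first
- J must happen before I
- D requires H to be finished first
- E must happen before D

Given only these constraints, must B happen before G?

There is a constraint chain B → J → G.
So B must precede G in any valid ordering.

Yes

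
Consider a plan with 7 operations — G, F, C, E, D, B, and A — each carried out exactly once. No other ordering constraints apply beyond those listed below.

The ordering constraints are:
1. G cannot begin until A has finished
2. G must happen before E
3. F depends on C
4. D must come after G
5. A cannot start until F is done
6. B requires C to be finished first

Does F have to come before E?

Following the dependencies: F → A → G → E.
Hence F necessarily comes before E.

Yes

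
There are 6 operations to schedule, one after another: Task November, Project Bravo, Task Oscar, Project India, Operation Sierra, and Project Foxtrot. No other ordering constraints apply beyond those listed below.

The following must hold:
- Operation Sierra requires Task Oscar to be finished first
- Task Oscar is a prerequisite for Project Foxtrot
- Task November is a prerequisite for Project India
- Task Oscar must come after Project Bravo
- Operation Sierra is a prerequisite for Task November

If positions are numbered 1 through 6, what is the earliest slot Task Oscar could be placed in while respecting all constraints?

2

Working backwards through the constraints from Task Oscar, its only required predecessor is Project Bravo.
So at minimum 1 operation comes before Task Oscar, putting Task Oscar no earlier than position 2. That position is achievable by scheduling exactly that predecessor first.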